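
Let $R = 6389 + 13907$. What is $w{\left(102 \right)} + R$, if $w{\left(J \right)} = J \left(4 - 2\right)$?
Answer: $20500$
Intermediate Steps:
$w{\left(J \right)} = 2 J$ ($w{\left(J \right)} = J 2 = 2 J$)
$R = 20296$
$w{\left(102 \right)} + R = 2 \cdot 102 + 20296 = 204 + 20296 = 20500$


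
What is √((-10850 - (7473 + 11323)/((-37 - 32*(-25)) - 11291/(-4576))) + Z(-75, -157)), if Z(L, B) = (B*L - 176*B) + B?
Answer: 4*√21759463048094751/3502779 ≈ 168.45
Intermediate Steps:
Z(L, B) = -175*B + B*L (Z(L, B) = (-176*B + B*L) + B = -175*B + B*L)
√((-10850 - (7473 + 11323)/((-37 - 32*(-25)) - 11291/(-4576))) + Z(-75, -157)) = √((-10850 - (7473 + 11323)/((-37 - 32*(-25)) - 11291/(-4576))) - 157*(-175 - 75)) = √((-10850 - 18796/((-37 + 800) - 11291*(-1/4576))) - 157*(-250)) = √((-10850 - 18796/(763 + 11291/4576)) + 39250) = √((-10850 - 18796/3502779/4576) + 39250) = √((-10850 - 18796*4576/3502779) + 39250) = √((-10850 - 1*86010496/3502779) + 39250) = √((-10850 - 86010496/3502779) + 39250) = √(-38091162646/3502779 + 39250) = √(99392913104/3502779) = 4*√21759463048094751/3502779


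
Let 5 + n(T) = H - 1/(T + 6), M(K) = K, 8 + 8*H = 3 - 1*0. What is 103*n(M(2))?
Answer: -2369/4 ≈ -592.25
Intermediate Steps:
H = -5/8 (H = -1 + (3 - 1*0)/8 = -1 + (3 + 0)/8 = -1 + (1/8)*3 = -1 + 3/8 = -5/8 ≈ -0.62500)
n(T) = -45/8 - 1/(6 + T) (n(T) = -5 + (-5/8 - 1/(T + 6)) = -5 + (-5/8 - 1/(6 + T)) = -45/8 - 1/(6 + T))
103*n(M(2)) = 103*((-278 - 45*2)/(8*(6 + 2))) = 103*((1/8)*(-278 - 90)/8) = 103*((1/8)*(1/8)*(-368)) = 103*(-23/4) = -2369/4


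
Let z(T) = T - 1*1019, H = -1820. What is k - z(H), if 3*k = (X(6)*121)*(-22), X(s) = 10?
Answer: -18103/3 ≈ -6034.3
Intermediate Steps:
z(T) = -1019 + T (z(T) = T - 1019 = -1019 + T)
k = -26620/3 (k = ((10*121)*(-22))/3 = (1210*(-22))/3 = (⅓)*(-26620) = -26620/3 ≈ -8873.3)
k - z(H) = -26620/3 - (-1019 - 1820) = -26620/3 - 1*(-2839) = -26620/3 + 2839 = -18103/3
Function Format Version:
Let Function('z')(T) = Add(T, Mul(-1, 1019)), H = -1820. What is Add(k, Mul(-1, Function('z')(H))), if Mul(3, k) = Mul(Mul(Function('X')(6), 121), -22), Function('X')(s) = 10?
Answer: Rational(-18103, 3) ≈ -6034.3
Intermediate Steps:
Function('z')(T) = Add(-1019, T) (Function('z')(T) = Add(T, -1019) = Add(-1019, T))
k = Rational(-26620, 3) (k = Mul(Rational(1, 3), Mul(Mul(10, 121), -22)) = Mul(Rational(1, 3), Mul(1210, -22)) = Mul(Rational(1, 3), -26620) = Rational(-26620, 3) ≈ -8873.3)
Add(k, Mul(-1, Function('z')(H))) = Add(Rational(-26620, 3), Mul(-1, Add(-1019, -1820))) = Add(Rational(-26620, 3), Mul(-1, -2839)) = Add(Rational(-26620, 3), 2839) = Rational(-18103, 3)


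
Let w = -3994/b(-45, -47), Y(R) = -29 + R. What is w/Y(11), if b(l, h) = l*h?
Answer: 1997/19035 ≈ 0.10491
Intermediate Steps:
b(l, h) = h*l
w = -3994/2115 (w = -3994/((-47*(-45))) = -3994/2115 ≈ -1.8884)
w/Y(11) = -3994/(2115*(-29 + 11)) = -3994/2115/(-18) = -3994/2115*(-1/18) = 1997/19035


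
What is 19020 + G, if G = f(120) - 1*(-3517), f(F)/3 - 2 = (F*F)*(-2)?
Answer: -63857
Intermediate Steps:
f(F) = 6 - 6*F² (f(F) = 6 + 3*((F*F)*(-2)) = 6 + 3*(F²*(-2)) = 6 + 3*(-2*F²) = 6 - 6*F²)
G = -82877 (G = (6 - 6*120²) - 1*(-3517) = (6 - 6*14400) + 3517 = (6 - 86400) + 3517 = -86394 + 3517 = -82877)
19020 + G = 19020 - 82877 = -63857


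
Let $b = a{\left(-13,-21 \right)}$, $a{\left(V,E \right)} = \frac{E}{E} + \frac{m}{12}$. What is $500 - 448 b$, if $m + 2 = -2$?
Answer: $\frac{604}{3} \approx 201.33$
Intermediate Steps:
$m = -4$ ($m = -2 - 2 = -4$)
$a{\left(V,E \right)} = \frac{2}{3}$ ($a{\left(V,E \right)} = \frac{E}{E} - \frac{4}{12} = 1 - \frac{1}{3} = \frac{2}{3}$)
$b = \frac{2}{3} \approx 0.66667$
$500 - 448 b = 500 - \frac{896}{3} = \frac{604}{3}$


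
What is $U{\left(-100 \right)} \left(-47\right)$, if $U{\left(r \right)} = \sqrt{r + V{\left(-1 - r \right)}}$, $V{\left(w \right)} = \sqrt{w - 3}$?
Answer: $- 94 i \sqrt{25 - \sqrt{6}} \approx - 446.38 i$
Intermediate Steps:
$V{\left(w \right)} = \sqrt{-3 + w}$
$U{\left(r \right)} = \sqrt{r + \sqrt{-4 - r}}$ ($U{\left(r \right)} = \sqrt{r + \sqrt{-3 - \left(1 + r\right)}} = \sqrt{r + \sqrt{-4 - r}}$)
$U{\left(-100 \right)} \left(-47\right) = \sqrt{-100 + \sqrt{-4 - -100}} \left(-47\right) = \sqrt{-100 + \sqrt{-4 + 100}} \left(-47\right) = \sqrt{-100 + \sqrt{96}} \left(-47\right) = \sqrt{-100 + 4 \sqrt{6}} \left(-47\right) = - 47 \sqrt{-100 + 4 \sqrt{6}}$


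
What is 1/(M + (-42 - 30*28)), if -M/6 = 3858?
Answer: -1/24030 ≈ -4.1615e-5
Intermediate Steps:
M = -23148 (M = -6*3858 = -23148)
1/(M + (-42 - 30*28)) = 1/(-23148 + (-42 - 30*28)) = 1/(-23148 + (-42 - 840)) = 1/(-23148 - 882) = 1/(-24030) = -1/24030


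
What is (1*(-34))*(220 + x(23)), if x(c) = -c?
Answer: -6698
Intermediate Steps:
(1*(-34))*(220 + x(23)) = (1*(-34))*(220 - 1*23) = -34*(220 - 23) = -34*197 = -6698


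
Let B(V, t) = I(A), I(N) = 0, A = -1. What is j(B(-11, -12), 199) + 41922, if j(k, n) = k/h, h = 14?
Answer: 41922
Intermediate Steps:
B(V, t) = 0
j(k, n) = k/14
j(B(-11, -12), 199) + 41922 = (1/14)*0 + 41922 = 0 + 41922 = 41922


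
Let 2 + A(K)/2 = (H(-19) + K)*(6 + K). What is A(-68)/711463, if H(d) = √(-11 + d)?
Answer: 8428/711463 - 124*I*√30/711463 ≈ 0.011846 - 0.00095462*I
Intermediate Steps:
A(K) = -4 + 2*(6 + K)*(K + I*√30) (A(K) = -4 + 2*((√(-11 - 19) + K)*(6 + K)) = -4 + 2*((√(-30) + K)*(6 + K)) = -4 + 2*((I*√30 + K)*(6 + K)) = -4 + 2*((K + I*√30)*(6 + K)) = -4 + 2*((6 + K)*(K + I*√30)) = -4 + 2*(6 + K)*(K + I*√30))
A(-68)/711463 = (-4 + 2*(-68)² + 12*(-68) + 12*I*√30 + 2*I*(-68)*√30)/711463 = (-4 + 2*4624 - 816 + 12*I*√30 - 136*I*√30)*(1/711463) = (-4 + 9248 - 816 + 12*I*√30 - 136*I*√30)*(1/711463) = (8428 - 124*I*√30)*(1/711463) = 8428/711463 - 124*I*√30/711463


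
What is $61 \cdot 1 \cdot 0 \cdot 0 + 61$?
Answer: $61$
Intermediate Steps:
$61 \cdot 1 \cdot 0 \cdot 0 + 61 = 61 \cdot 0 \cdot 0 + 61 = 61 \cdot 0 + 61 = 0 + 61 = 61$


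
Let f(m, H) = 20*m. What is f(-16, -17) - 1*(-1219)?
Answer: 899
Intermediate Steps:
f(-16, -17) - 1*(-1219) = 20*(-16) - 1*(-1219) = -320 + 1219 = 899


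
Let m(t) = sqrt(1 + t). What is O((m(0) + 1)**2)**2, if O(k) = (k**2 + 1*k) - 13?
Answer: 49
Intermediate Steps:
O(k) = -13 + k + k**2 (O(k) = (k**2 + k) - 13 = (k + k**2) - 13 = -13 + k + k**2)
O((m(0) + 1)**2)**2 = (-13 + (sqrt(1 + 0) + 1)**2 + ((sqrt(1 + 0) + 1)**2)**2)**2 = (-13 + (sqrt(1) + 1)**2 + ((sqrt(1) + 1)**2)**2)**2 = (-13 + (1 + 1)**2 + ((1 + 1)**2)**2)**2 = (-13 + 2**2 + (2**2)**2)**2 = (-13 + 4 + 4**2)**2 = (-13 + 4 + 16)**2 = 7**2 = 49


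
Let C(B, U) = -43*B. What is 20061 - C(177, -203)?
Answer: 27672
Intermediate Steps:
20061 - C(177, -203) = 20061 - (-43)*177 = 20061 - 1*(-7611) = 20061 + 7611 = 27672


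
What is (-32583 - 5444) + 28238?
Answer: -9789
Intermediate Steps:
(-32583 - 5444) + 28238 = -38027 + 28238 = -9789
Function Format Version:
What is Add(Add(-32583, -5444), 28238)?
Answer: -9789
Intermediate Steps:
Add(Add(-32583, -5444), 28238) = Add(-38027, 28238) = -9789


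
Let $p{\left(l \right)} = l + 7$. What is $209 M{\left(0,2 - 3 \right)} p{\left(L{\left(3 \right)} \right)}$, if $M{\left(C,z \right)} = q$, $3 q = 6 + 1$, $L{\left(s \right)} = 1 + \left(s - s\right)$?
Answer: $\frac{11704}{3} \approx 3901.3$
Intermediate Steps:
$L{\left(s \right)} = 1$ ($L{\left(s \right)} = 1 + 0 = 1$)
$p{\left(l \right)} = 7 + l$
$q = \frac{7}{3}$ ($q = \frac{6 + 1}{3} = \frac{1}{3} \cdot 7 = \frac{7}{3} \approx 2.3333$)
$M{\left(C,z \right)} = \frac{7}{3}$
$209 M{\left(0,2 - 3 \right)} p{\left(L{\left(3 \right)} \right)} = 209 \cdot \frac{7}{3} \left(7 + 1\right) = \frac{1463}{3} \cdot 8 = \frac{11704}{3}$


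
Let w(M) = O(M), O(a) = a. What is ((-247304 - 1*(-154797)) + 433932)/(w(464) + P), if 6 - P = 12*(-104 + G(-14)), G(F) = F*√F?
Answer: 58656815/334666 - 2867970*I*√14/167333 ≈ 175.27 - 64.129*I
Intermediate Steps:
w(M) = M
G(F) = F^(3/2)
P = 1254 + 168*I*√14 (P = 6 - 12*(-104 + (-14)^(3/2)) = 6 - 12*(-104 - 14*I*√14) = 6 - (-1248 - 168*I*√14) = 6 + (1248 + 168*I*√14) = 1254 + 168*I*√14 ≈ 1254.0 + 628.6*I)
((-247304 - 1*(-154797)) + 433932)/(w(464) + P) = ((-247304 - 1*(-154797)) + 433932)/(464 + (1254 + 168*I*√14)) = ((-247304 + 154797) + 433932)/(1718 + 168*I*√14) = (-92507 + 433932)/(1718 + 168*I*√14) = 341425/(1718 + 168*I*√14)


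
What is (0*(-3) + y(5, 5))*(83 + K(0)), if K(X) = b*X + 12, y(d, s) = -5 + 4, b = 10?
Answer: -95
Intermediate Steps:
y(d, s) = -1
K(X) = 12 + 10*X (K(X) = 10*X + 12 = 12 + 10*X)
(0*(-3) + y(5, 5))*(83 + K(0)) = (0*(-3) - 1)*(83 + (12 + 10*0)) = (0 - 1)*(83 + (12 + 0)) = -(83 + 12) = -1*95 = -95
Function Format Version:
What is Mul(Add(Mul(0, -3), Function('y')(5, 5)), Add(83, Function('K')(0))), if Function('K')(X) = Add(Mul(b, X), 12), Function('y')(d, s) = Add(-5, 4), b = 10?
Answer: -95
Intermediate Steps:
Function('y')(d, s) = -1
Function('K')(X) = Add(12, Mul(10, X)) (Function('K')(X) = Add(Mul(10, X), 12) = Add(12, Mul(10, X)))
Mul(Add(Mul(0, -3), Function('y')(5, 5)), Add(83, Function('K')(0))) = Mul(Add(Mul(0, -3), -1), Add(83, Add(12, Mul(10, 0)))) = Mul(Add(0, -1), Add(83, Add(12, 0))) = Mul(-1, Add(83, 12)) = Mul(-1, 95) = -95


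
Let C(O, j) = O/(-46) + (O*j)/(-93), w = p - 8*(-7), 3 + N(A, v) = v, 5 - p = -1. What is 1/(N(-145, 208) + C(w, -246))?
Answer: 23/8456 ≈ 0.0027200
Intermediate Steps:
p = 6 (p = 5 - 1*(-1) = 5 + 1 = 6)
N(A, v) = -3 + v
w = 62 (w = 6 - 8*(-7) = 6 + 56 = 62)
C(O, j) = -O/46 - O*j/93 (C(O, j) = O*(-1/46) + (O*j)*(-1/93) = -O/46 - O*j/93)
1/(N(-145, 208) + C(w, -246)) = 1/((-3 + 208) - 1/4278*62*(93 + 46*(-246))) = 1/(205 - 1/4278*62*(93 - 11316)) = 1/(205 - 1/4278*62*(-11223)) = 1/(205 + 3741/23) = 1/(8456/23) = 23/8456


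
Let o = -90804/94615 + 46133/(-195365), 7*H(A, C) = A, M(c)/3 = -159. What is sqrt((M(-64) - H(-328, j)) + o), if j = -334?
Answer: 3*I*sqrt(32095601082692183185170)/25878243265 ≈ 20.769*I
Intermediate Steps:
M(c) = -477 (M(c) = 3*(-159) = -477)
H(A, C) = A/7
o = -4420959451/3696891895 (o = -90804*1/94615 + 46133*(-1/195365) = -90804/94615 - 46133/195365 = -4420959451/3696891895 ≈ -1.1959)
sqrt((M(-64) - H(-328, j)) + o) = sqrt((-477 - (-328)/7) - 4420959451/3696891895) = sqrt((-477 - 1*(-328/7)) - 4420959451/3696891895) = sqrt((-477 + 328/7) - 4420959451/3696891895) = sqrt(-3011/7 - 4420959451/3696891895) = sqrt(-11162288212002/25878243265) = 3*I*sqrt(32095601082692183185170)/25878243265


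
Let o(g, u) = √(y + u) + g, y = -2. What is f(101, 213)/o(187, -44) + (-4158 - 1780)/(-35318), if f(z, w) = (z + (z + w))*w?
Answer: 58400969114/123665977 - 17679*I*√46/7003 ≈ 472.25 - 17.122*I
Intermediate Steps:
f(z, w) = w*(w + 2*z) (f(z, w) = (z + (w + z))*w = (w + 2*z)*w = w*(w + 2*z))
o(g, u) = g + √(-2 + u) (o(g, u) = √(-2 + u) + g = g + √(-2 + u))
f(101, 213)/o(187, -44) + (-4158 - 1780)/(-35318) = (213*(213 + 2*101))/(187 + √(-2 - 44)) + (-4158 - 1780)/(-35318) = (213*(213 + 202))/(187 + √(-46)) - 5938*(-1/35318) = (213*415)/(187 + I*√46) + 2969/17659 = 88395/(187 + I*√46) + 2969/17659 = 2969/17659 + 88395/(187 + I*√46)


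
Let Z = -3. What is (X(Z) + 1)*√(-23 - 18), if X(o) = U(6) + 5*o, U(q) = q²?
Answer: 22*I*√41 ≈ 140.87*I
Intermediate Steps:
X(o) = 36 + 5*o (X(o) = 6² + 5*o = 36 + 5*o)
(X(Z) + 1)*√(-23 - 18) = ((36 + 5*(-3)) + 1)*√(-23 - 18) = ((36 - 15) + 1)*√(-41) = (21 + 1)*(I*√41) = 22*(I*√41) = 22*I*√41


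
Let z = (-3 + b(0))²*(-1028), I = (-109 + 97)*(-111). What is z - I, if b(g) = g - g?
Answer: -10584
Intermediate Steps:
b(g) = 0
I = 1332 (I = -12*(-111) = 1332)
z = -9252 (z = (-3 + 0)²*(-1028) = (-3)²*(-1028) = 9*(-1028) = -9252)
z - I = -9252 - 1*1332 = -9252 - 1332 = -10584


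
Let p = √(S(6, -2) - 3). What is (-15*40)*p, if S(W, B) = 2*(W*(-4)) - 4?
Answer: -600*I*√55 ≈ -4449.7*I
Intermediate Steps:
S(W, B) = -4 - 8*W (S(W, B) = 2*(-4*W) - 4 = -8*W - 4 = -4 - 8*W)
p = I*√55 (p = √((-4 - 8*6) - 3) = √((-4 - 48) - 3) = √(-52 - 3) = √(-55) = I*√55 ≈ 7.4162*I)
(-15*40)*p = (-15*40)*(I*√55) = -600*I*√55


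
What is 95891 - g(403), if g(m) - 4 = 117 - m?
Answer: 96173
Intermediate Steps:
g(m) = 121 - m (g(m) = 4 + (117 - m) = 121 - m)
95891 - g(403) = 95891 - (121 - 1*403) = 95891 - (121 - 403) = 95891 - 1*(-282) = 95891 + 282 = 96173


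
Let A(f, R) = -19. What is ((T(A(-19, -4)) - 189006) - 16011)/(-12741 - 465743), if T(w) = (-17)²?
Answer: 51182/119621 ≈ 0.42787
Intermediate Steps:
T(w) = 289
((T(A(-19, -4)) - 189006) - 16011)/(-12741 - 465743) = ((289 - 189006) - 16011)/(-12741 - 465743) = (-188717 - 16011)/(-478484) = -204728*(-1/478484) = 51182/119621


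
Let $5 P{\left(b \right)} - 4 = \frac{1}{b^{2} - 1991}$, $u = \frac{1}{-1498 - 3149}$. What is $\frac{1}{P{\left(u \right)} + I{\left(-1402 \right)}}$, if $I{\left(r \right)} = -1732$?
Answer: $- \frac{214974332590}{372163586174417} \approx -0.00057763$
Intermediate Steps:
$u = - \frac{1}{4647}$ ($u = \frac{1}{-4647} = - \frac{1}{4647} \approx -0.00021519$)
$P{\left(b \right)} = \frac{4}{5} + \frac{1}{5 \left(-1991 + b^{2}\right)}$ ($P{\left(b \right)} = \frac{4}{5} + \frac{1}{5 \left(b^{2} - 1991\right)} = \frac{4}{5} + \frac{1}{5 \left(-1991 + b^{2}\right)}$)
$\frac{1}{P{\left(u \right)} + I{\left(-1402 \right)}} = \frac{1}{\frac{-7963 + 4 \left(- \frac{1}{4647}\right)^{2}}{5 \left(-1991 + \left(- \frac{1}{4647}\right)^{2}\right)} - 1732} = \frac{1}{\frac{-7963 + 4 \cdot \frac{1}{21594609}}{5 \left(-1991 + \frac{1}{21594609}\right)} - 1732} = \frac{1}{\frac{-7963 + \frac{4}{21594609}}{5 \left(- \frac{42994866518}{21594609}\right)} - 1732} = \frac{1}{\frac{1}{5} \left(- \frac{21594609}{42994866518}\right) \left(- \frac{171957871463}{21594609}\right) - 1732} = \frac{1}{\frac{171957871463}{214974332590} - 1732} = \frac{1}{- \frac{372163586174417}{214974332590}} = - \frac{214974332590}{372163586174417}$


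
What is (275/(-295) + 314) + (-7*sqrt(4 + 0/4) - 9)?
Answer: 17114/59 ≈ 290.07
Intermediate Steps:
(275/(-295) + 314) + (-7*sqrt(4 + 0/4) - 9) = (275*(-1/295) + 314) + (-7*sqrt(4 + 0*(1/4)) - 9) = (-55/59 + 314) + (-7*sqrt(4 + 0) - 9) = 18471/59 + (-7*sqrt(4) - 9) = 18471/59 + (-7*2 - 9) = 18471/59 + (-14 - 9) = 18471/59 - 23 = 17114/59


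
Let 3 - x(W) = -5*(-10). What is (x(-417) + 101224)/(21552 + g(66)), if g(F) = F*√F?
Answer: 90856946/19341717 - 1112947*√66/77366868 ≈ 4.5806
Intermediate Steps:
g(F) = F^(3/2)
x(W) = -47 (x(W) = 3 - (-5)*(-10) = 3 - 1*50 = 3 - 50 = -47)
(x(-417) + 101224)/(21552 + g(66)) = (-47 + 101224)/(21552 + 66^(3/2)) = 101177/(21552 + 66*√66)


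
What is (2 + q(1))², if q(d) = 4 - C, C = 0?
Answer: 36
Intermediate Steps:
q(d) = 4 (q(d) = 4 - 1*0 = 4 + 0 = 4)
(2 + q(1))² = (2 + 4)² = 6² = 36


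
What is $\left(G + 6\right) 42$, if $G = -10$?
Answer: $-168$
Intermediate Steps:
$\left(G + 6\right) 42 = \left(-10 + 6\right) 42 = \left(-4\right) 42 = -168$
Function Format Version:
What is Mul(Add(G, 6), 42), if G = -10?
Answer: -168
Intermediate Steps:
Mul(Add(G, 6), 42) = Mul(Add(-10, 6), 42) = Mul(-4, 42) = -168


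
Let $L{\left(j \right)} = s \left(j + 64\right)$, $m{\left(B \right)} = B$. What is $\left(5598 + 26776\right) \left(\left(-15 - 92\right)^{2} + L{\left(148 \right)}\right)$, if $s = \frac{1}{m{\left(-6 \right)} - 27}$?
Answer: $\frac{12224584270}{33} \approx 3.7044 \cdot 10^{8}$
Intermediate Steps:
$s = - \frac{1}{33}$ ($s = \frac{1}{-6 - 27} = \frac{1}{-33} = - \frac{1}{33} \approx -0.030303$)
$L{\left(j \right)} = - \frac{64}{33} - \frac{j}{33}$ ($L{\left(j \right)} = - \frac{j + 64}{33} = - \frac{64 + j}{33} = - \frac{64}{33} - \frac{j}{33}$)
$\left(5598 + 26776\right) \left(\left(-15 - 92\right)^{2} + L{\left(148 \right)}\right) = \left(5598 + 26776\right) \left(\left(-15 - 92\right)^{2} - \frac{212}{33}\right) = 32374 \left(\left(-107\right)^{2} - \frac{212}{33}\right) = 32374 \left(11449 - \frac{212}{33}\right) = 32374 \cdot \frac{377605}{33} = \frac{12224584270}{33}$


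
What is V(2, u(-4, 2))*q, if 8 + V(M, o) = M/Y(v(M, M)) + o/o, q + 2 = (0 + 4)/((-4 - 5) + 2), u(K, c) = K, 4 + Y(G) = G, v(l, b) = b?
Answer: 144/7 ≈ 20.571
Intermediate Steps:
Y(G) = -4 + G
q = -18/7 (q = -2 + (0 + 4)/((-4 - 5) + 2) = -2 + 4/(-9 + 2) = -2 + 4/(-7) = -2 + 4*(-⅐) = -2 - 4/7 = -18/7 ≈ -2.5714)
V(M, o) = -7 + M/(-4 + M) (V(M, o) = -8 + (M/(-4 + M) + o/o) = -8 + (M/(-4 + M) + 1) = -8 + (1 + M/(-4 + M)) = -7 + M/(-4 + M))
V(2, u(-4, 2))*q = (2*(14 - 3*2)/(-4 + 2))*(-18/7) = (2*(14 - 6)/(-2))*(-18/7) = (2*(-½)*8)*(-18/7) = -8*(-18/7) = 144/7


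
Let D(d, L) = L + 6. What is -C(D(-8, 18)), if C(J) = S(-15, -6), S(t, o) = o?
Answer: 6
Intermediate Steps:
D(d, L) = 6 + L
C(J) = -6
-C(D(-8, 18)) = -1*(-6) = 6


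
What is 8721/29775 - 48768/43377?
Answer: -119308487/143505575 ≈ -0.83139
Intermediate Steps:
8721/29775 - 48768/43377 = 8721*(1/29775) - 48768*1/43377 = 2907/9925 - 16256/14459 = -119308487/143505575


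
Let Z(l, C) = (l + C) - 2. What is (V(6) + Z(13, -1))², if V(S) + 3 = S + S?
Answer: 361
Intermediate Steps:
Z(l, C) = -2 + C + l (Z(l, C) = (C + l) - 2 = -2 + C + l)
V(S) = -3 + 2*S (V(S) = -3 + (S + S) = -3 + 2*S)
(V(6) + Z(13, -1))² = ((-3 + 2*6) + (-2 - 1 + 13))² = ((-3 + 12) + 10)² = (9 + 10)² = 19² = 361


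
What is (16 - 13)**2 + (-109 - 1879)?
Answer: -1979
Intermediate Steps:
(16 - 13)**2 + (-109 - 1879) = 3**2 - 1988 = 9 - 1988 = -1979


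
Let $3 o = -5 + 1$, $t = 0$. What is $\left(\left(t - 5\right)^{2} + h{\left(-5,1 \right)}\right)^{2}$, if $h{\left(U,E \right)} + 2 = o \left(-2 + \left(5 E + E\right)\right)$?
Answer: $\frac{2809}{9} \approx 312.11$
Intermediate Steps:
$o = - \frac{4}{3}$ ($o = \frac{-5 + 1}{3} = \frac{1}{3} \left(-4\right) = - \frac{4}{3} \approx -1.3333$)
$h{\left(U,E \right)} = \frac{2}{3} - 8 E$ ($h{\left(U,E \right)} = -2 - \frac{4 \left(-2 + \left(5 E + E\right)\right)}{3} = -2 - \frac{4 \left(-2 + 6 E\right)}{3} = -2 - \left(- \frac{8}{3} + 8 E\right) = \frac{2}{3} - 8 E$)
$\left(\left(t - 5\right)^{2} + h{\left(-5,1 \right)}\right)^{2} = \left(\left(0 - 5\right)^{2} + \left(\frac{2}{3} - 8\right)\right)^{2} = \left(\left(-5\right)^{2} + \left(\frac{2}{3} - 8\right)\right)^{2} = \left(25 - \frac{22}{3}\right)^{2} = \left(\frac{53}{3}\right)^{2} = \frac{2809}{9}$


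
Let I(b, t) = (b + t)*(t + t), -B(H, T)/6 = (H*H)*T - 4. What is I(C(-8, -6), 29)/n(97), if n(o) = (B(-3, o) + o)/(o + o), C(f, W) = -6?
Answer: -258796/5117 ≈ -50.576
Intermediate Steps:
B(H, T) = 24 - 6*T*H² (B(H, T) = -6*((H*H)*T - 4) = -6*(H²*T - 4) = -6*(T*H² - 4) = -6*(-4 + T*H²) = 24 - 6*T*H²)
I(b, t) = 2*t*(b + t) (I(b, t) = (b + t)*(2*t) = 2*t*(b + t))
n(o) = (24 - 53*o)/(2*o) (n(o) = ((24 - 6*o*(-3)²) + o)/(o + o) = ((24 - 6*o*9) + o)/((2*o)) = ((24 - 54*o) + o)*(1/(2*o)) = (24 - 53*o)*(1/(2*o)) = (24 - 53*o)/(2*o))
I(C(-8, -6), 29)/n(97) = (2*29*(-6 + 29))/(-53/2 + 12/97) = (2*29*23)/(-53/2 + 12*(1/97)) = 1334/(-53/2 + 12/97) = 1334/(-5117/194) = 1334*(-194/5117) = -258796/5117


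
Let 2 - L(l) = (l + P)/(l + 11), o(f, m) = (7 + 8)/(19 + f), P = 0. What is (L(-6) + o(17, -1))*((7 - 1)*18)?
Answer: 1953/5 ≈ 390.60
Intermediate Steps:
o(f, m) = 15/(19 + f)
L(l) = 2 - l/(11 + l) (L(l) = 2 - (l + 0)/(l + 11) = 2 - l/(11 + l))
(L(-6) + o(17, -1))*((7 - 1)*18) = ((22 - 6)/(11 - 6) + 15/(19 + 17))*((7 - 1)*18) = (16/5 + 15/36)*(6*18) = ((⅕)*16 + 15*(1/36))*108 = (16/5 + 5/12)*108 = (217/60)*108 = 1953/5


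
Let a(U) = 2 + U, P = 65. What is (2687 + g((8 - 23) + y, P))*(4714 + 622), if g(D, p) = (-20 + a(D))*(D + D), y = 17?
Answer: 13996328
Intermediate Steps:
g(D, p) = 2*D*(-18 + D) (g(D, p) = (-20 + (2 + D))*(D + D) = (-18 + D)*(2*D) = 2*D*(-18 + D))
(2687 + g((8 - 23) + y, P))*(4714 + 622) = (2687 + 2*((8 - 23) + 17)*(-18 + ((8 - 23) + 17)))*(4714 + 622) = (2687 + 2*(-15 + 17)*(-18 + (-15 + 17)))*5336 = (2687 + 2*2*(-18 + 2))*5336 = (2687 + 2*2*(-16))*5336 = (2687 - 64)*5336 = 2623*5336 = 13996328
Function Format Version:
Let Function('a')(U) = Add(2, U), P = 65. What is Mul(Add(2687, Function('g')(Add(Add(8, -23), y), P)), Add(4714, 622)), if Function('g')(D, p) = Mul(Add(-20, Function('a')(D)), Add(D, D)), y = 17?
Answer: 13996328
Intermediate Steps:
Function('g')(D, p) = Mul(2, D, Add(-18, D)) (Function('g')(D, p) = Mul(Add(-20, Add(2, D)), Add(D, D)) = Mul(Add(-18, D), Mul(2, D)) = Mul(2, D, Add(-18, D)))
Mul(Add(2687, Function('g')(Add(Add(8, -23), y), P)), Add(4714, 622)) = Mul(Add(2687, Mul(2, Add(Add(8, -23), 17), Add(-18, Add(Add(8, -23), 17)))), Add(4714, 622)) = Mul(Add(2687, Mul(2, Add(-15, 17), Add(-18, Add(-15, 17)))), 5336) = Mul(Add(2687, Mul(2, 2, Add(-18, 2))), 5336) = Mul(Add(2687, Mul(2, 2, -16)), 5336) = Mul(Add(2687, -64), 5336) = Mul(2623, 5336) = 13996328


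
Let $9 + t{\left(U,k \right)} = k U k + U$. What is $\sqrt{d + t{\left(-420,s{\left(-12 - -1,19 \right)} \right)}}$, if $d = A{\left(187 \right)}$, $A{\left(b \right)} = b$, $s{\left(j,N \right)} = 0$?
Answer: $11 i \sqrt{2} \approx 15.556 i$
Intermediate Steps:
$t{\left(U,k \right)} = -9 + U + U k^{2}$ ($t{\left(U,k \right)} = -9 + \left(k U k + U\right) = -9 + \left(U k k + U\right) = -9 + \left(U k^{2} + U\right) = -9 + \left(U + U k^{2}\right) = -9 + U + U k^{2}$)
$d = 187$
$\sqrt{d + t{\left(-420,s{\left(-12 - -1,19 \right)} \right)}} = \sqrt{187 - \left(429 + 0\right)} = \sqrt{187 - 429} = \sqrt{-242} = 11 i \sqrt{2}$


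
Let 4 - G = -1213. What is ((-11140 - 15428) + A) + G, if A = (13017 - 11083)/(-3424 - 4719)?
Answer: -206435127/8143 ≈ -25351.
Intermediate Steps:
G = 1217 (G = 4 - 1*(-1213) = 4 + 1213 = 1217)
A = -1934/8143 (A = 1934/(-8143) = 1934*(-1/8143) = -1934/8143 ≈ -0.23750)
((-11140 - 15428) + A) + G = ((-11140 - 15428) - 1934/8143) + 1217 = (-26568 - 1934/8143) + 1217 = -216345158/8143 + 1217 = -206435127/8143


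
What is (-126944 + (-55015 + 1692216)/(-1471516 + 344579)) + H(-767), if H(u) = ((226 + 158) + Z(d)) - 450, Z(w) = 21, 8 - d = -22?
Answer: -143110239894/1126937 ≈ -1.2699e+5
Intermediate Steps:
d = 30 (d = 8 - 1*(-22) = 8 + 22 = 30)
H(u) = -45 (H(u) = ((226 + 158) + 21) - 450 = (384 + 21) - 450 = 405 - 450 = -45)
(-126944 + (-55015 + 1692216)/(-1471516 + 344579)) + H(-767) = (-126944 + (-55015 + 1692216)/(-1471516 + 344579)) - 45 = (-126944 + 1637201/(-1126937)) - 45 = (-126944 + 1637201*(-1/1126937)) - 45 = (-126944 - 1637201/1126937) - 45 = -143059527729/1126937 - 45 = -143110239894/1126937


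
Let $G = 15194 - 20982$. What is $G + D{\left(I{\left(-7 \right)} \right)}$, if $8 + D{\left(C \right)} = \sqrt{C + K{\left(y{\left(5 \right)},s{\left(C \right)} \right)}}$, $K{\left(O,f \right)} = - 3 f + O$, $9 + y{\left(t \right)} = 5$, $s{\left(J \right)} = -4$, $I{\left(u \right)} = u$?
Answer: $-5795$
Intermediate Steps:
$y{\left(t \right)} = -4$ ($y{\left(t \right)} = -9 + 5 = -4$)
$K{\left(O,f \right)} = O - 3 f$
$D{\left(C \right)} = -8 + \sqrt{8 + C}$ ($D{\left(C \right)} = -8 + \sqrt{C - -8} = -8 + \sqrt{C + \left(-4 + 12\right)} = -8 + \sqrt{C + 8} = -8 + \sqrt{8 + C}$)
$G = -5788$ ($G = 15194 - 20982 = -5788$)
$G + D{\left(I{\left(-7 \right)} \right)} = -5788 - \left(8 - \sqrt{8 - 7}\right) = -5788 - \left(8 - \sqrt{1}\right) = -5788 + \left(-8 + 1\right) = -5788 - 7 = -5795$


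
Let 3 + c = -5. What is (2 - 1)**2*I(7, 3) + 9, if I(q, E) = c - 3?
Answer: -2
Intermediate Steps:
c = -8 (c = -3 - 5 = -8)
I(q, E) = -11 (I(q, E) = -8 - 3 = -11)
(2 - 1)**2*I(7, 3) + 9 = (2 - 1)**2*(-11) + 9 = 1**2*(-11) + 9 = 1*(-11) + 9 = -11 + 9 = -2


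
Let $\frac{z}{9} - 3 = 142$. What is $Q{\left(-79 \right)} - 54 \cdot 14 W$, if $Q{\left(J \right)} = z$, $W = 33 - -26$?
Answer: $-43299$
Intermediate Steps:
$W = 59$ ($W = 33 + 26 = 59$)
$z = 1305$ ($z = 27 + 9 \cdot 142 = 27 + 1278 = 1305$)
$Q{\left(J \right)} = 1305$
$Q{\left(-79 \right)} - 54 \cdot 14 W = 1305 - 54 \cdot 14 \cdot 59 = 1305 - 756 \cdot 59 = 1305 - 44604 = -43299$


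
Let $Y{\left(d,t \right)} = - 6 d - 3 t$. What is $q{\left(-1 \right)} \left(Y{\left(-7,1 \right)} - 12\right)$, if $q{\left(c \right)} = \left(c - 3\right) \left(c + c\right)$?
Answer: $216$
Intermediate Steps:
$q{\left(c \right)} = 2 c \left(-3 + c\right)$ ($q{\left(c \right)} = \left(-3 + c\right) 2 c = 2 c \left(-3 + c\right)$)
$q{\left(-1 \right)} \left(Y{\left(-7,1 \right)} - 12\right) = 2 \left(-1\right) \left(-3 - 1\right) \left(\left(\left(-6\right) \left(-7\right) - 3\right) - 12\right) = 2 \left(-1\right) \left(-4\right) \left(\left(42 - 3\right) - 12\right) = 8 \left(39 - 12\right) = 8 \cdot 27 = 216$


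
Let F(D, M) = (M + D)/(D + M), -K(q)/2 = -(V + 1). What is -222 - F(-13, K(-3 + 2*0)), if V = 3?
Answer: -223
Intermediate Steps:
K(q) = 8 (K(q) = -(-2)*(3 + 1) = -(-2)*4 = -2*(-4) = 8)
F(D, M) = 1 (F(D, M) = (D + M)/(D + M) = 1)
-222 - F(-13, K(-3 + 2*0)) = -222 - 1*1 = -222 - 1 = -223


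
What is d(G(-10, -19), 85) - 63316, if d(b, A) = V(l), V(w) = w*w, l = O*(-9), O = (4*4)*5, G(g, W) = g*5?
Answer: 455084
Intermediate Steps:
G(g, W) = 5*g
O = 80 (O = 16*5 = 80)
l = -720 (l = 80*(-9) = -720)
V(w) = w²
d(b, A) = 518400 (d(b, A) = (-720)² = 518400)
d(G(-10, -19), 85) - 63316 = 518400 - 63316 = 455084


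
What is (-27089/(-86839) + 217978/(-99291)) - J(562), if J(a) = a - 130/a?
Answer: -1365658570825376/2422875052869 ≈ -563.65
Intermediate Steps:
(-27089/(-86839) + 217978/(-99291)) - J(562) = (-27089/(-86839) + 217978/(-99291)) - (562 - 130/562) = (-27089*(-1/86839) + 217978*(-1/99291)) - (562 - 130*1/562) = (27089/86839 - 217978/99291) - (562 - 65/281) = -16239297643/8622331149 - 1*157857/281 = -16239297643/8622331149 - 157857/281 = -1365658570825376/2422875052869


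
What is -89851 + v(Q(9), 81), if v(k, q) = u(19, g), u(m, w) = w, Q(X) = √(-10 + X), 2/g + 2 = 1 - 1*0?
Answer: -89853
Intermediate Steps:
g = -2 (g = 2/(-2 + (1 - 1*0)) = 2/(-2 + (1 + 0)) = 2/(-2 + 1) = 2/(-1) = 2*(-1) = -2)
v(k, q) = -2
-89851 + v(Q(9), 81) = -89851 - 2 = -89853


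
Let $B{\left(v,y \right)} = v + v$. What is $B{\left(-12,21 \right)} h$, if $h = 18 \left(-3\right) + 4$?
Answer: $1200$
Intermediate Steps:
$h = -50$ ($h = -54 + 4 = -50$)
$B{\left(v,y \right)} = 2 v$
$B{\left(-12,21 \right)} h = 2 \left(-12\right) \left(-50\right) = \left(-24\right) \left(-50\right) = 1200$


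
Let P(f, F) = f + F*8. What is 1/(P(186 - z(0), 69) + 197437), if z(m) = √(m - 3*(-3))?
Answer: 1/198172 ≈ 5.0461e-6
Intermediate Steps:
z(m) = √(9 + m) (z(m) = √(m + 9) = √(9 + m))
P(f, F) = f + 8*F
1/(P(186 - z(0), 69) + 197437) = 1/(((186 - √(9 + 0)) + 8*69) + 197437) = 1/(((186 - √9) + 552) + 197437) = 1/(((186 - 1*3) + 552) + 197437) = 1/(((186 - 3) + 552) + 197437) = 1/((183 + 552) + 197437) = 1/(735 + 197437) = 1/198172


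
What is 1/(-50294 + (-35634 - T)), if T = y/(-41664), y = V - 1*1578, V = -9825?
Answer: -1984/170481695 ≈ -1.1638e-5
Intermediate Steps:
y = -11403 (y = -9825 - 1*1578 = -9825 - 1578 = -11403)
T = 543/1984 (T = -11403/(-41664) = -11403*(-1/41664) = 543/1984 ≈ 0.27369)
1/(-50294 + (-35634 - T)) = 1/(-50294 + (-35634 - 1*543/1984)) = 1/(-50294 + (-35634 - 543/1984)) = 1/(-50294 - 70698399/1984) = 1/(-170481695/1984) = -1984/170481695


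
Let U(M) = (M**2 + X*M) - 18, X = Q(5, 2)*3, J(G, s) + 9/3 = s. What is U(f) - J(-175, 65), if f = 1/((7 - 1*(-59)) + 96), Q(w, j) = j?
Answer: -2098547/26244 ≈ -79.963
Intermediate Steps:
J(G, s) = -3 + s
X = 6 (X = 2*3 = 6)
f = 1/162 (f = 1/((7 + 59) + 96) = 1/(66 + 96) = 1/162 ≈ 0.0061728)
U(M) = -18 + M**2 + 6*M (U(M) = (M**2 + 6*M) - 18 = -18 + M**2 + 6*M)
U(f) - J(-175, 65) = (-18 + (1/162)**2 + 6*(1/162)) - (-3 + 65) = (-18 + 1/26244 + 1/27) - 1*62 = -471419/26244 - 62 = -2098547/26244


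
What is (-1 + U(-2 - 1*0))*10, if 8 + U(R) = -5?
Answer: -140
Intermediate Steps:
U(R) = -13 (U(R) = -8 - 5 = -13)
(-1 + U(-2 - 1*0))*10 = (-1 - 13)*10 = -14*10 = -140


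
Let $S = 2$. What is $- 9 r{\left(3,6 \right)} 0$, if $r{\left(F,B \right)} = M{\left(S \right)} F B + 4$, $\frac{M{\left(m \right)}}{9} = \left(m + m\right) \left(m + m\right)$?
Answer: $0$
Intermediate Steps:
$M{\left(m \right)} = 36 m^{2}$ ($M{\left(m \right)} = 9 \left(m + m\right) \left(m + m\right) = 9 \cdot 2 m 2 m = 9 \cdot 4 m^{2} = 36 m^{2}$)
$r{\left(F,B \right)} = 4 + 144 B F$ ($r{\left(F,B \right)} = 36 \cdot 2^{2} F B + 4 = 36 \cdot 4 F B + 4 = 144 F B + 4 = 144 B F + 4 = 4 + 144 B F$)
$- 9 r{\left(3,6 \right)} 0 = - 9 \left(4 + 144 \cdot 6 \cdot 3\right) 0 = - 9 \left(4 + 2592\right) 0 = \left(-9\right) 2596 \cdot 0 = \left(-23364\right) 0 = 0$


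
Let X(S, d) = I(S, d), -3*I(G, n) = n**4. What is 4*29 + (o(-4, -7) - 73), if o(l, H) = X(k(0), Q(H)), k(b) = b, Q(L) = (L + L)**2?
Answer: -1475788927/3 ≈ -4.9193e+8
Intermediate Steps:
Q(L) = 4*L**2 (Q(L) = (2*L)**2 = 4*L**2)
I(G, n) = -n**4/3
X(S, d) = -d**4/3
o(l, H) = -256*H**8/3
4*29 + (o(-4, -7) - 73) = 4*29 + (-256/3*(-7)**8 - 73) = 116 + (-256/3*5764801 - 73) = 116 + (-1475789056/3 - 73) = 116 - 1475789275/3 = -1475788927/3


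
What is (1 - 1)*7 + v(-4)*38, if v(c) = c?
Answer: -152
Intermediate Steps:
(1 - 1)*7 + v(-4)*38 = (1 - 1)*7 - 4*38 = 0*7 - 152 = 0 - 152 = -152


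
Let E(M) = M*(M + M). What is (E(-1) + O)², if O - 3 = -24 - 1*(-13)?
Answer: 36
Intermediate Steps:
O = -8 (O = 3 + (-24 - 1*(-13)) = 3 + (-24 + 13) = 3 - 11 = -8)
E(M) = 2*M² (E(M) = M*(2*M) = 2*M²)
(E(-1) + O)² = (2*(-1)² - 8)² = (2*1 - 8)² = (2 - 8)² = (-6)² = 36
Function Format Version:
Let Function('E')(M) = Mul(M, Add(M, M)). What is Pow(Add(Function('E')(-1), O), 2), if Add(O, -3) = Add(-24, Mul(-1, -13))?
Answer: 36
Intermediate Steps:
O = -8 (O = Add(3, Add(-24, Mul(-1, -13))) = Add(3, Add(-24, 13)) = Add(3, -11) = -8)
Function('E')(M) = Mul(2, Pow(M, 2)) (Function('E')(M) = Mul(M, Mul(2, M)) = Mul(2, Pow(M, 2)))
Pow(Add(Function('E')(-1), O), 2) = Pow(Add(Mul(2, Pow(-1, 2)), -8), 2) = Pow(Add(Mul(2, 1), -8), 2) = Pow(Add(2, -8), 2) = Pow(-6, 2) = 36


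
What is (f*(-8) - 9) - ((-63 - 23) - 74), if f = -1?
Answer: 159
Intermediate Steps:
(f*(-8) - 9) - ((-63 - 23) - 74) = (-1*(-8) - 9) - ((-63 - 23) - 74) = (8 - 9) - (-86 - 74) = -1 - 1*(-160) = -1 + 160 = 159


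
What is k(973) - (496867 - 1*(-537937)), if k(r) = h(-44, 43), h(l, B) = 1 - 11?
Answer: -1034814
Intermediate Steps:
h(l, B) = -10
k(r) = -10
k(973) - (496867 - 1*(-537937)) = -10 - (496867 - 1*(-537937)) = -10 - (496867 + 537937) = -10 - 1*1034804 = -10 - 1034804 = -1034814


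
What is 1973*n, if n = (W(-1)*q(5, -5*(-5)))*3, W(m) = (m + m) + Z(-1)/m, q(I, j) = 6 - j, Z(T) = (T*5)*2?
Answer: -899688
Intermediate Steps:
Z(T) = 10*T (Z(T) = (5*T)*2 = 10*T)
W(m) = -10/m + 2*m (W(m) = (m + m) + (10*(-1))/m = 2*m - 10/m = -10/m + 2*m)
n = -456 (n = ((-10/(-1) + 2*(-1))*(6 - (-5)*(-5)))*3 = ((-10*(-1) - 2)*(6 - 1*25))*3 = ((10 - 2)*(6 - 25))*3 = (8*(-19))*3 = -152*3 = -456)
1973*n = 1973*(-456) = -899688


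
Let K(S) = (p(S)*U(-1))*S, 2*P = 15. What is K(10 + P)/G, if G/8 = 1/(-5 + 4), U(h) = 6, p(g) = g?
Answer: -3675/16 ≈ -229.69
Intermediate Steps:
P = 15/2 (P = (½)*15 = 15/2 ≈ 7.5000)
G = -8 (G = 8/(-5 + 4) = 8/(-1) = 8*(-1) = -8)
K(S) = 6*S² (K(S) = (S*6)*S = (6*S)*S = 6*S²)
K(10 + P)/G = (6*(10 + 15/2)²)/(-8) = -3*(35/2)²/4 = -3*1225/(4*4) = -⅛*3675/2 = -3675/16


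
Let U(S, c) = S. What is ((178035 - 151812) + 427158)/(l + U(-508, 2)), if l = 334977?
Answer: 453381/334469 ≈ 1.3555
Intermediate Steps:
((178035 - 151812) + 427158)/(l + U(-508, 2)) = ((178035 - 151812) + 427158)/(334977 - 508) = (26223 + 427158)/334469 = 453381*(1/334469) = 453381/334469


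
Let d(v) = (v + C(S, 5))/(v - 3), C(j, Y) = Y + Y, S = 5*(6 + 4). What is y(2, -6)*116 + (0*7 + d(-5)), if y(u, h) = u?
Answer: 1851/8 ≈ 231.38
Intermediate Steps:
S = 50 (S = 5*10 = 50)
C(j, Y) = 2*Y
d(v) = (10 + v)/(-3 + v) (d(v) = (v + 2*5)/(v - 3) = (v + 10)/(-3 + v) = (10 + v)/(-3 + v))
y(2, -6)*116 + (0*7 + d(-5)) = 2*116 + (0*7 + (10 - 5)/(-3 - 5)) = 232 + (0 + 5/(-8)) = 232 + (0 - 1/8*5) = 232 + (0 - 5/8) = 232 - 5/8 = 1851/8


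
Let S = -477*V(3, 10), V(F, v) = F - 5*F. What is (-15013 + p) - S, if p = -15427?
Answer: -36164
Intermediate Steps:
V(F, v) = -4*F
S = 5724 (S = -(-1908)*3 = -477*(-12) = 5724)
(-15013 + p) - S = (-15013 - 15427) - 1*5724 = -30440 - 5724 = -36164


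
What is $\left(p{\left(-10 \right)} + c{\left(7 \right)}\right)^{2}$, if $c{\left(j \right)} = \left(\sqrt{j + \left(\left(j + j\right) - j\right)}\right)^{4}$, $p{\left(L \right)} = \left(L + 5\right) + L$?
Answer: $32761$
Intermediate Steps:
$p{\left(L \right)} = 5 + 2 L$ ($p{\left(L \right)} = \left(5 + L\right) + L = 5 + 2 L$)
$c{\left(j \right)} = 4 j^{2}$ ($c{\left(j \right)} = \left(\sqrt{j + \left(2 j - j\right)}\right)^{4} = \left(\sqrt{j + j}\right)^{4} = \left(\sqrt{2 j}\right)^{4} = \left(\sqrt{2} \sqrt{j}\right)^{4} = 4 j^{2}$)
$\left(p{\left(-10 \right)} + c{\left(7 \right)}\right)^{2} = \left(\left(5 + 2 \left(-10\right)\right) + 4 \cdot 7^{2}\right)^{2} = \left(\left(5 - 20\right) + 4 \cdot 49\right)^{2} = \left(-15 + 196\right)^{2} = 181^{2} = 32761$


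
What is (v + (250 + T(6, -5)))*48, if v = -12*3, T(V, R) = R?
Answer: 10032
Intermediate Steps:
v = -36
(v + (250 + T(6, -5)))*48 = (-36 + (250 - 5))*48 = (-36 + 245)*48 = 209*48 = 10032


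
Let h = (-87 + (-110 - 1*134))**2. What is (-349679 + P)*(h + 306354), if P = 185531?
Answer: -68271615420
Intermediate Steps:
h = 109561 (h = (-87 + (-110 - 134))**2 = (-87 - 244)**2 = (-331)**2 = 109561)
(-349679 + P)*(h + 306354) = (-349679 + 185531)*(109561 + 306354) = -164148*415915 = -68271615420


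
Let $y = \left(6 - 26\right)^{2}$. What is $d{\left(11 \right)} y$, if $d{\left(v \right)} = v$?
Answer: $4400$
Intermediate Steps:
$y = 400$ ($y = \left(-20\right)^{2} = 400$)
$d{\left(11 \right)} y = 11 \cdot 400 = 4400$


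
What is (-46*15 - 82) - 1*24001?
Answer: -24773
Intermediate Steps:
(-46*15 - 82) - 1*24001 = (-690 - 82) - 24001 = -772 - 24001 = -24773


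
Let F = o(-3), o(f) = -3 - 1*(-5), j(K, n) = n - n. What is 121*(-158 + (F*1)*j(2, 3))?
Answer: -19118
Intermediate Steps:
j(K, n) = 0
o(f) = 2 (o(f) = -3 + 5 = 2)
F = 2
121*(-158 + (F*1)*j(2, 3)) = 121*(-158 + (2*1)*0) = 121*(-158 + 2*0) = 121*(-158 + 0) = 121*(-158) = -19118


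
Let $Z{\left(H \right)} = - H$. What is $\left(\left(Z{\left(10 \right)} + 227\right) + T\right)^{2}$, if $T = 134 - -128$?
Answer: $229441$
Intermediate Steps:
$T = 262$ ($T = 134 + 128 = 262$)
$\left(\left(Z{\left(10 \right)} + 227\right) + T\right)^{2} = \left(\left(\left(-1\right) 10 + 227\right) + 262\right)^{2} = \left(\left(-10 + 227\right) + 262\right)^{2} = \left(217 + 262\right)^{2} = 479^{2} = 229441$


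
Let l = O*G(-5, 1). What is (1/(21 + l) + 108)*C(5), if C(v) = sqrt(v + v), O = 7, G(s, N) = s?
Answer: 1511*sqrt(10)/14 ≈ 341.30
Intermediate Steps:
C(v) = sqrt(2)*sqrt(v) (C(v) = sqrt(2*v) = sqrt(2)*sqrt(v))
l = -35 (l = 7*(-5) = -35)
(1/(21 + l) + 108)*C(5) = (1/(21 - 35) + 108)*(sqrt(2)*sqrt(5)) = (1/(-14) + 108)*sqrt(10) = (-1/14 + 108)*sqrt(10) = 1511*sqrt(10)/14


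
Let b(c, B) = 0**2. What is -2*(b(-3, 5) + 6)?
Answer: -12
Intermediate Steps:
b(c, B) = 0
-2*(b(-3, 5) + 6) = -2*(0 + 6) = -2*6 = -12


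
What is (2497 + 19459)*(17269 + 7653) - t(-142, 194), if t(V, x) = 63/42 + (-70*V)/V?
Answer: 1094375001/2 ≈ 5.4719e+8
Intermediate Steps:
t(V, x) = -137/2 (t(V, x) = 63*(1/42) - 70 = 3/2 - 70 = -137/2)
(2497 + 19459)*(17269 + 7653) - t(-142, 194) = (2497 + 19459)*(17269 + 7653) - 1*(-137/2) = 21956*24922 + 137/2 = 547187432 + 137/2 = 1094375001/2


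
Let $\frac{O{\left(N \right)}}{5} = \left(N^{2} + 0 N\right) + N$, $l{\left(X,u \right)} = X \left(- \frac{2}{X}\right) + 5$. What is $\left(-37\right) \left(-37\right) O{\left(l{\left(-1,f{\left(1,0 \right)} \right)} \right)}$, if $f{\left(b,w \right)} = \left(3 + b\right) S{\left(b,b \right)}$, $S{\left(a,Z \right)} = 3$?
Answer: $82140$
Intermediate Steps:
$f{\left(b,w \right)} = 9 + 3 b$ ($f{\left(b,w \right)} = \left(3 + b\right) 3 = 9 + 3 b$)
$l{\left(X,u \right)} = 3$ ($l{\left(X,u \right)} = -2 + 5 = 3$)
$O{\left(N \right)} = 5 N + 5 N^{2}$ ($O{\left(N \right)} = 5 \left(\left(N^{2} + 0 N\right) + N\right) = 5 \left(\left(N^{2} + 0\right) + N\right) = 5 \left(N^{2} + N\right) = 5 \left(N + N^{2}\right) = 5 N + 5 N^{2}$)
$\left(-37\right) \left(-37\right) O{\left(l{\left(-1,f{\left(1,0 \right)} \right)} \right)} = \left(-37\right) \left(-37\right) 5 \cdot 3 \left(1 + 3\right) = 1369 \cdot 5 \cdot 3 \cdot 4 = 1369 \cdot 60 = 82140$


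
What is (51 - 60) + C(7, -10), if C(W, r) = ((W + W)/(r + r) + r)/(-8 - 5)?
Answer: -1063/130 ≈ -8.1769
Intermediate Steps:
C(W, r) = -r/13 - W/(13*r) (C(W, r) = ((2*W)/((2*r)) + r)/(-13) = ((2*W)*(1/(2*r)) + r)*(-1/13) = (W/r + r)*(-1/13) = (r + W/r)*(-1/13) = -r/13 - W/(13*r))
(51 - 60) + C(7, -10) = (51 - 60) + (1/13)*(-1*7 - 1*(-10)²)/(-10) = -9 + (1/13)*(-⅒)*(-7 - 1*100) = -9 + (1/13)*(-⅒)*(-7 - 100) = -9 + (1/13)*(-⅒)*(-107) = -9 + 107/130 = -1063/130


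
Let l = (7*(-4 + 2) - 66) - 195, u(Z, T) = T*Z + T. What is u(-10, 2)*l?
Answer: 4950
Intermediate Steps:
u(Z, T) = T + T*Z
l = -275 (l = (7*(-2) - 66) - 195 = (-14 - 66) - 195 = -80 - 195 = -275)
u(-10, 2)*l = (2*(1 - 10))*(-275) = (2*(-9))*(-275) = -18*(-275) = 4950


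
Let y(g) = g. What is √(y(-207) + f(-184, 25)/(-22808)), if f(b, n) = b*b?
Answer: I*√1694603039/2851 ≈ 14.439*I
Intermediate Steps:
f(b, n) = b²
√(y(-207) + f(-184, 25)/(-22808)) = √(-207 + (-184)²/(-22808)) = √(-207 + 33856*(-1/22808)) = √(-207 - 4232/2851) = √(-594389/2851) = I*√1694603039/2851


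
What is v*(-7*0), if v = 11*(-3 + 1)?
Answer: 0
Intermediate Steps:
v = -22 (v = 11*(-2) = -22)
v*(-7*0) = -(-154)*0 = -22*0 = 0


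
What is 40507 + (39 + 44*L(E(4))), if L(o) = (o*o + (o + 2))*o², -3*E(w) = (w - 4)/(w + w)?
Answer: 40546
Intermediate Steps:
E(w) = -(-4 + w)/(6*w) (E(w) = -(w - 4)/(3*(w + w)) = -(-4 + w)/(3*(2*w)) = -(-4 + w)*1/(2*w)/3 = -(-4 + w)/(6*w))
L(o) = o²*(2 + o + o²) (L(o) = (o² + (2 + o))*o² = (2 + o + o²)*o² = o²*(2 + o + o²))
40507 + (39 + 44*L(E(4))) = 40507 + (39 + 44*(((⅙)*(4 - 1*4)/4)²*(2 + (⅙)*(4 - 1*4)/4 + ((⅙)*(4 - 1*4)/4)²))) = 40507 + (39 + 44*(((⅙)*(¼)*(4 - 4))²*(2 + (⅙)*(¼)*(4 - 4) + ((⅙)*(¼)*(4 - 4))²))) = 40507 + (39 + 44*(((⅙)*(¼)*0)²*(2 + (⅙)*(¼)*0 + ((⅙)*(¼)*0)²))) = 40507 + (39 + 44*(0²*(2 + 0 + 0²))) = 40507 + (39 + 44*(0*(2 + 0 + 0))) = 40507 + (39 + 44*(0*2)) = 40507 + (39 + 44*0) = 40507 + (39 + 0) = 40507 + 39 = 40546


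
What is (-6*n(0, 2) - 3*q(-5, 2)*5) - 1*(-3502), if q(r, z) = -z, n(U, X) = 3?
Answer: 3514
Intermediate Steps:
(-6*n(0, 2) - 3*q(-5, 2)*5) - 1*(-3502) = (-6*3 - (-3)*2*5) - 1*(-3502) = (-18 - 3*(-2)*5) + 3502 = (-18 + 6*5) + 3502 = (-18 + 30) + 3502 = 12 + 3502 = 3514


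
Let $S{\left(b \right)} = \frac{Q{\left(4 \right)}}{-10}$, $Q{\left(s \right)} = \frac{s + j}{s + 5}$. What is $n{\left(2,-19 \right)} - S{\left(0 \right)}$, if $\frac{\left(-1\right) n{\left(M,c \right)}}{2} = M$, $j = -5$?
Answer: $- \frac{361}{90} \approx -4.0111$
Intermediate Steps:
$n{\left(M,c \right)} = - 2 M$
$Q{\left(s \right)} = \frac{-5 + s}{5 + s}$ ($Q{\left(s \right)} = \frac{s - 5}{s + 5} = \frac{-5 + s}{5 + s}$)
$S{\left(b \right)} = \frac{1}{90}$ ($S{\left(b \right)} = \frac{\frac{1}{5 + 4} \left(-5 + 4\right)}{-10} = \frac{1}{9} \left(-1\right) \left(- \frac{1}{10}\right) = \left(- \frac{1}{9}\right) \left(- \frac{1}{10}\right) = \frac{1}{90}$)
$n{\left(2,-19 \right)} - S{\left(0 \right)} = \left(-2\right) 2 - \frac{1}{90} = -4 - \frac{1}{90} = - \frac{361}{90}$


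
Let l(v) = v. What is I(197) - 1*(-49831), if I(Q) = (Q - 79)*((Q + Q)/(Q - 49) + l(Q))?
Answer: 2715472/37 ≈ 73391.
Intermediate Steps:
I(Q) = (-79 + Q)*(Q + 2*Q/(-49 + Q)) (I(Q) = (Q - 79)*((Q + Q)/(Q - 49) + Q) = (-79 + Q)*((2*Q)/(-49 + Q) + Q) = (-79 + Q)*(2*Q/(-49 + Q) + Q) = (-79 + Q)*(Q + 2*Q/(-49 + Q)))
I(197) - 1*(-49831) = 197*(3713 + 197² - 126*197)/(-49 + 197) - 1*(-49831) = 197*(3713 + 38809 - 24822)/148 + 49831 = 197*(1/148)*17700 + 49831 = 871725/37 + 49831 = 2715472/37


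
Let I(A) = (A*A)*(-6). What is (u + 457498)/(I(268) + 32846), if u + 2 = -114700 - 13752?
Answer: -164522/199049 ≈ -0.82654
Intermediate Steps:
u = -128454 (u = -2 + (-114700 - 13752) = -2 - 128452 = -128454)
I(A) = -6*A² (I(A) = A²*(-6) = -6*A²)
(u + 457498)/(I(268) + 32846) = (-128454 + 457498)/(-6*268² + 32846) = 329044/(-6*71824 + 32846) = 329044/(-430944 + 32846) = 329044/(-398098) = 329044*(-1/398098) = -164522/199049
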